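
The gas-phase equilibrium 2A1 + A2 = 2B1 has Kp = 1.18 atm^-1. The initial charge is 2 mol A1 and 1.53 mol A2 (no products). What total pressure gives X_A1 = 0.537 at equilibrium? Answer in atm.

P = 3.44 atm

Take 2 mol A1 as basis and let X be its fractional conversion, so ξ = X.
At extent ξ: n_A1 = 2 − 2X; n_A2 = 1.53 − X; n_B1 = 2X.
Total moles n_T = 3.53 − X.
Kp = p_B1^2 / (p_A1^2 p_A2) with p_i = (n_i/n_T)·P.
At X = 0.537: the mole-fraction product g(X) = Π y_i^ν_i = 4.055. Since Kp = g(X)·P^{-1}, P = (g/Kp)^(1/1) = (4.055/1.18)^(1/1) = 3.44 atm.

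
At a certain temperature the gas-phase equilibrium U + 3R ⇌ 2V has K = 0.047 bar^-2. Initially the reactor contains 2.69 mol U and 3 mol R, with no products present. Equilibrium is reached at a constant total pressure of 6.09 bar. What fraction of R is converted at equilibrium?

X = 0.444

Basis: 3 mol R initially; let X = conversion of R. Extent ξ = X.
Species balance: n_U = 2.69 − X; n_R = 3 − 3X; n_V = 2X.
n_T = Σnᵢ = 5.69 − 2X.
Mole fractions y_i = n_i/n_T; K = p_V^2 / (p_U p_R^3) with p_i = y_i·P.
Substituting and setting equal to 0.047 bar^-2 gives a polynomial in X; the root in (0,1) is X = 0.444.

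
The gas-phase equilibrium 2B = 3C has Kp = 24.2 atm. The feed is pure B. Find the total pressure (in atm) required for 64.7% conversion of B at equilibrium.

P = 4.37 atm

Let X = conversion of B (basis 1 mol B); extent of reaction ξ = 0.5X.
At extent ξ: n_B = 1 − X; n_C = 1.5X.
Summing: n_T = 1 + 0.5X.
Kp = p_C^3 / (p_B^2) with p_i = (n_i/n_T)·P.
At X = 0.647: the mole-fraction product g(X) = Π y_i^ν_i = 5.543. Since Kp = g(X)·P^{1}, P = (Kp/g)^(1/1) = (24.2/5.543)^(1/1) = 4.37 atm.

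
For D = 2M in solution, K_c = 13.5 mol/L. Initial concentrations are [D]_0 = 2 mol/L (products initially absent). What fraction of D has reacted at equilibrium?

X = 0.705

Let X = conversion of D; extent ξ = 2·X mol/L.
Concentrations: [D] = 2 − 2X; [M] = 4X.
K_c = [M]^2 / ([D]).
This equals 13.5 at X = 0.705 (the root in 0 < X < 1).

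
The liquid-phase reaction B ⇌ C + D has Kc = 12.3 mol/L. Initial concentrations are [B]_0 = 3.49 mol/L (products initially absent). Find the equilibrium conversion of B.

X = 0.813

Let X = conversion of B; extent ξ = 3.49·X mol/L.
Concentrations: [B] = 3.49 − 3.49X; [C] = 3.49X; [D] = 3.49X.
Kc = [C] [D] / ([B]).
This equals 12.3 at X = 0.813 (the root in 0 < X < 1).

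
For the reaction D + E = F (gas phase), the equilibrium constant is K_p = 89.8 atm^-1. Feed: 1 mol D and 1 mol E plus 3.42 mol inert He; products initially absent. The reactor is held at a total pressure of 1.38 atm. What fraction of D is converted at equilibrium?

Take 1 mol D as basis and let X be its fractional conversion, so ξ = X.
Moles: n_D = 1 − X; n_E = 1 − X; n_F = X; n_I = 3.42 (inert).
Total moles n_T = 5.42 − X.
Mole fractions y_i = n_i/n_T; K_p = p_F / (p_D p_E) with p_i = y_i·P.
Equating to 89.8 atm^-1 and solving on 0 < X < 1: X = 0.825.

X = 0.825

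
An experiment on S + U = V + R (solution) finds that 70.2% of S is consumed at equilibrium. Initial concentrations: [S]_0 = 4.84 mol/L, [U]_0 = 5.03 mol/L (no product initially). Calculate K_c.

Let X = conversion of S.
Concentrations: [S] = 4.84 − 4.84X; [U] = 5.03 − 4.84X; [V] = 4.84X; [R] = 4.84X.
At X = 0.702: [S] = 1.44, [U] = 1.63, [V] = 3.4, [R] = 3.4.
K_c = [V] [R] / ([S] [U]) = 4.9.

K_c = 4.9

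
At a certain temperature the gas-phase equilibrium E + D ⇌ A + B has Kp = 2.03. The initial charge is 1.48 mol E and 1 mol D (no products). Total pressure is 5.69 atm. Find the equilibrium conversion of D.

Take 1 mol D as basis and let X be its fractional conversion, so ξ = X.
Moles: n_E = 1.48 − X; n_D = 1 − X; n_A = X; n_B = X.
Total moles n_T = 2.48 (Δν = 0, constant).
y_i = n_i/n_T, p_i = y_i·P. Kp = p_A p_B / (p_E p_D).
Setting this equal to 2.03 and taking the physical root (0 < X < 1) gives X = 0.696.

X = 0.696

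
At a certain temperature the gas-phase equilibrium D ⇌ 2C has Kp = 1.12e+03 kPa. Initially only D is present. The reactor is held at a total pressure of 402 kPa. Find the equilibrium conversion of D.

Let X = conversion of D (basis 1 mol D); extent of reaction ξ = X.
At extent ξ: n_D = 1 − X; n_C = 2X.
Total moles n_T = 1 + X.
y_i = n_i/n_T, p_i = y_i·P. Kp = p_C^2 / (p_D).
Substituting and setting equal to 1.12e+03 kPa gives a polynomial in X; the root in (0,1) is X = 0.641.

X = 0.641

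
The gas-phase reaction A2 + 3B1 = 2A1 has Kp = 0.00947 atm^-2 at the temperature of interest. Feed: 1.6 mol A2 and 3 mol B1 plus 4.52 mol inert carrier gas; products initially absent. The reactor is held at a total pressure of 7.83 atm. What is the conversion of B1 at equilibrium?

X = 0.194

Basis: 3 mol B1 initially; let X = conversion of B1. Extent ξ = X.
Moles: n_A2 = 1.6 − X; n_B1 = 3 − 3X; n_A1 = 2X; n_I = 4.52 (inert).
Summing: n_T = 9.12 − 2X.
With p_i = (n_i/n_T)P, Kp = p_A1^2 / (p_A2 p_B1^3).
Equating to 0.00947 atm^-2 and solving on 0 < X < 1: X = 0.194.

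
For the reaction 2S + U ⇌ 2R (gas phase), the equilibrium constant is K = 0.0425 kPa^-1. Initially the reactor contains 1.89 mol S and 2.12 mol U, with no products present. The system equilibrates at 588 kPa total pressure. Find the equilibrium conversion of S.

X = 0.765

Basis: 1.89 mol S initially; let X = conversion of S. Extent ξ = 0.945X.
Mole table: n_S = 1.89 − 1.89X; n_U = 2.12 − 0.945X; n_R = 1.89X.
n_T = Σnᵢ = 4.01 − 0.945X.
Mole fractions y_i = n_i/n_T; K = p_R^2 / (p_S^2 p_U) with p_i = y_i·P.
Setting this equal to 0.0425 kPa^-1 and taking the physical root (0 < X < 1) gives X = 0.765.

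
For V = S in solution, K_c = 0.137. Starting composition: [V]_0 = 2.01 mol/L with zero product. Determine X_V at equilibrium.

Let X = conversion of V; extent ξ = 2.01·X mol/L.
Concentrations: [V] = 2.01 − 2.01X; [S] = 2.01X.
K_c = [S] / ([V]).
This equals 0.137 at X = 0.120 (the root in 0 < X < 1).

X = 0.120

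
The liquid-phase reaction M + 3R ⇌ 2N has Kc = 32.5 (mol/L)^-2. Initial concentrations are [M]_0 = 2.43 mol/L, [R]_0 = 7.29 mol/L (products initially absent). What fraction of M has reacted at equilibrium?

X = 0.847

Let X = conversion of M; extent ξ = 2.43·X mol/L.
Concentrations: [M] = 2.43 − 2.43X; [R] = 7.29 − 7.29X; [N] = 4.86X.
Kc = [N]^2 / ([M] [R]^3).
This equals 32.5 at X = 0.847 (the root in 0 < X < 1).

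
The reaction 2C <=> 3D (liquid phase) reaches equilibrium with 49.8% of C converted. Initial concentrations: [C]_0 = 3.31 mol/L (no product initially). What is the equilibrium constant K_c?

K_c = 5.47 mol/L

Let X = conversion of C.
Concentrations: [C] = 3.31 − 3.31X; [D] = 4.96X.
At X = 0.498: [C] = 1.66, [D] = 2.47.
K_c = [D]^3 / ([C]^2) = 5.47 mol/L.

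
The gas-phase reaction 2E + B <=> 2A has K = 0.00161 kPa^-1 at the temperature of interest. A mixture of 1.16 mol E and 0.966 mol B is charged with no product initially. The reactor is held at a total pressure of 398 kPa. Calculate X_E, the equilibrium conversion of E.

X = 0.336

Let X = conversion of E (basis 1.16 mol E); extent of reaction ξ = 0.58X.
Mole table: n_E = 1.16 − 1.16X; n_B = 0.966 − 0.58X; n_A = 1.16X.
n_T = Σnᵢ = 2.13 − 0.58X.
y_i = n_i/n_T, p_i = y_i·P. K = p_A^2 / (p_E^2 p_B).
Substituting and setting equal to 0.00161 kPa^-1 gives a polynomial in X; the root in (0,1) is X = 0.336.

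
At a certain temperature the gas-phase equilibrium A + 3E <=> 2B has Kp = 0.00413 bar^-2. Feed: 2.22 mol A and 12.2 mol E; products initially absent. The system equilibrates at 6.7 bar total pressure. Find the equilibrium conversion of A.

X = 0.301

Let X = conversion of A (basis 2.22 mol A); extent of reaction ξ = 2.22X.
Species balance: n_A = 2.22 − 2.22X; n_E = 12.2 − 6.66X; n_B = 4.44X.
n_T = Σnᵢ = 14.4 − 4.44X.
With p_i = (n_i/n_T)P, Kp = p_B^2 / (p_A p_E^3).
Equating to 0.00413 bar^-2 and solving on 0 < X < 1: X = 0.301.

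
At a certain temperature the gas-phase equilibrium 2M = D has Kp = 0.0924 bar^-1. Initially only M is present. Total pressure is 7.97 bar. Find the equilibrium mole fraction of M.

y_M = 0.670

Take 1 mol M as basis and let X be its fractional conversion, so ξ = 0.5X.
Moles: n_M = 1 − X; n_D = 0.5X.
Total moles n_T = 1 − 0.5X.
With p_i = (n_i/n_T)P, Kp = p_D / (p_M^2).
This yields a degree-2 equation in X; solving on (0,1), X = 0.497.
Then n_M = 0.503, n_T = 0.752, so y_M = 0.670.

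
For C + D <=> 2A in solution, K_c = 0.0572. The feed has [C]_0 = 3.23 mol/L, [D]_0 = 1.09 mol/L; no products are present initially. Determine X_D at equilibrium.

X = 0.181

Let X = conversion of D; extent ξ = 1.09·X mol/L.
Concentrations: [C] = 3.23 − 1.09X; [D] = 1.09 − 1.09X; [A] = 2.18X.
K_c = [A]^2 / ([C] [D]).
Setting equal to 0.0572 and solving for X on (0,1) gives X = 0.181.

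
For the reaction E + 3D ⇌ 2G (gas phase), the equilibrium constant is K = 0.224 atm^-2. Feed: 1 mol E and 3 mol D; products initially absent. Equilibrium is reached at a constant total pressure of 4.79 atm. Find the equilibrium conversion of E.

Basis: 1 mol E initially; let X = conversion of E. Extent ξ = X.
At extent ξ: n_E = 1 − X; n_D = 3 − 3X; n_G = 2X.
n_T = Σnᵢ = 4 − 2X.
Mole fractions y_i = n_i/n_T; K = p_G^2 / (p_E p_D^3) with p_i = y_i·P.
Substituting and setting equal to 0.224 atm^-2 gives a polynomial in X; the root in (0,1) is X = 0.497.

X = 0.497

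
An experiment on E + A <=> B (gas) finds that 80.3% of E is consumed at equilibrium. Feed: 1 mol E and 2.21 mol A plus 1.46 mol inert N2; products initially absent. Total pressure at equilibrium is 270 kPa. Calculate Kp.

Kp = 0.0415 kPa^-1

Basis: 1 mol E initially; let X = conversion of E. Extent ξ = X.
Mole table: n_E = 1 − X; n_A = 2.21 − X; n_B = X; n_I = 1.46 (inert).
n_T = Σnᵢ = 4.67 − X.
At X = 0.803: n_E = 0.197, n_A = 1.41, n_B = 0.803, n_T = 3.87.
p_i = (n_i/n_T)·P. Kp = p_B / (p_E p_A) = 0.0415 kPa^-1.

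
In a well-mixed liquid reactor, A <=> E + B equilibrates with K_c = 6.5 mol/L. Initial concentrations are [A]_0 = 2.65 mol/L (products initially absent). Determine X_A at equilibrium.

X = 0.763

Let X = conversion of A; extent ξ = 2.65·X mol/L.
Concentrations: [A] = 2.65 − 2.65X; [E] = 2.65X; [B] = 2.65X.
K_c = [E] [B] / ([A]).
Setting equal to 6.5 and solving for X on (0,1) gives X = 0.763.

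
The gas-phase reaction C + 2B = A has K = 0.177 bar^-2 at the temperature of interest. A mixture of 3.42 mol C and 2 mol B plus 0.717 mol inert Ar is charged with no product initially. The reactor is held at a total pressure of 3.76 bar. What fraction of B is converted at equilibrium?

X = 0.392

Take 2 mol B as basis and let X be its fractional conversion, so ξ = X.
Mole table: n_C = 3.42 − X; n_B = 2 − 2X; n_A = X; n_I = 0.717 (inert).
n_T = Σnᵢ = 6.14 − 2X.
With p_i = (n_i/n_T)P, K = p_A / (p_C p_B^2).
This yields a degree-3 equation in X; solving on (0,1), X = 0.392.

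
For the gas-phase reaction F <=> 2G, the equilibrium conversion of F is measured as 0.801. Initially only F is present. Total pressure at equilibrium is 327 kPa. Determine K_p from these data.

Take 1 mol F as basis and let X be its fractional conversion, so ξ = X.
Species balance: n_F = 1 − X; n_G = 2X.
Summing: n_T = 1 + X.
At X = 0.801: n_F = 0.199, n_G = 1.6, n_T = 1.8.
p_i = (n_i/n_T)·P. K_p = p_G^2 / (p_F) = 2.34e+03 kPa.

K_p = 2.34e+03 kPa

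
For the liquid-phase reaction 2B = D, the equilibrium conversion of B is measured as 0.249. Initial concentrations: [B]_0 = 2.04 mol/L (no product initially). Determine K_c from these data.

Let X = conversion of B.
Concentrations: [B] = 2.04 − 2.04X; [D] = 1.02X.
At X = 0.249: [B] = 1.53, [D] = 0.254.
K_c = [D] / ([B]^2) = 0.108 L/mol.

K_c = 0.108 L/mol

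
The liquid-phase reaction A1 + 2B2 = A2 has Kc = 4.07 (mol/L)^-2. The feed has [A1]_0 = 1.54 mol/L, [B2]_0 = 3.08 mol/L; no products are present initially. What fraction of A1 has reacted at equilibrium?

X = 0.733

Let X = conversion of A1; extent ξ = 1.54·X mol/L.
Concentrations: [A1] = 1.54 − 1.54X; [B2] = 3.08 − 3.08X; [A2] = 1.54X.
Kc = [A2] / ([A1] [B2]^2).
This equals 4.07 at X = 0.733 (the root in 0 < X < 1).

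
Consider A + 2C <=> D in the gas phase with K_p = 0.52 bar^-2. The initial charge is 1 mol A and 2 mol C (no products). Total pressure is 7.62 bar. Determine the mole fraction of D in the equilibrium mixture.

Take 1 mol A as basis and let X be its fractional conversion, so ξ = X.
Mole table: n_A = 1 − X; n_C = 2 − 2X; n_D = X.
Total moles n_T = 3 − 2X.
y_i = n_i/n_T, p_i = y_i·P. K_p = p_D / (p_A p_C^2).
Equating to 0.52 bar^-2 and solving on 0 < X < 1: X = 0.760.
Then n_D = 0.76, n_T = 1.48, so y_D = 0.514.

y_D = 0.514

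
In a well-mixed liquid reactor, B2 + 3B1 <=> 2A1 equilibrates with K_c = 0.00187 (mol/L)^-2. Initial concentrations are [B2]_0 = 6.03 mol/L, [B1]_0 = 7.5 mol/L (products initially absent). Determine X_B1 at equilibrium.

X = 0.261

Let X = conversion of B1; extent ξ = 7.5X/3 mol/L.
Concentrations: [B2] = 6.03 − 2.5X; [B1] = 7.5 − 7.5X; [A1] = 5X.
K_c = [A1]^2 / ([B2] [B1]^3).
Solving K_c = 0.00187 for X ∈ (0,1): X = 0.261.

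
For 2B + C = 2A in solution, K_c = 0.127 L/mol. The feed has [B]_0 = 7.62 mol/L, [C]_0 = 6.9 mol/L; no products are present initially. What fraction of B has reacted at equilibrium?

X = 0.448

Let X = conversion of B; extent ξ = 7.62X/2 mol/L.
Concentrations: [B] = 7.62 − 7.62X; [C] = 6.9 − 3.81X; [A] = 7.62X.
K_c = [A]^2 / ([B]^2 [C]).
Solving K_c = 0.127 for X ∈ (0,1): X = 0.448.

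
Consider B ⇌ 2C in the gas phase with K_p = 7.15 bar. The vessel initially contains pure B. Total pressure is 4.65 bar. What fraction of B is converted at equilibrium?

Basis: 1 mol B initially; let X = conversion of B. Extent ξ = X.
At extent ξ: n_B = 1 − X; n_C = 2X.
Total moles n_T = 1 + X.
With p_i = (n_i/n_T)P, K_p = p_C^2 / (p_B).
This yields a degree-2 equation in X; solving on (0,1), X = 0.527.

X = 0.527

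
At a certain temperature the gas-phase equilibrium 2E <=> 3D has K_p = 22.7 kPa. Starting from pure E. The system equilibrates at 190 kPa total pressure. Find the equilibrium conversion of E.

X = 0.276

Take 1 mol E as basis and let X be its fractional conversion, so ξ = 0.5X.
Moles: n_E = 1 − X; n_D = 1.5X.
n_T = Σnᵢ = 1 + 0.5X.
With p_i = (n_i/n_T)P, K_p = p_D^3 / (p_E^2).
Substituting and setting equal to 22.7 kPa gives a polynomial in X; the root in (0,1) is X = 0.276.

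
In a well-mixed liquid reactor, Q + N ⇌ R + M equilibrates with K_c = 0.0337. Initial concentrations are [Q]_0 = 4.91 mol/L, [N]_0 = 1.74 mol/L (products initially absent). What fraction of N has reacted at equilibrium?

Let X = conversion of N; extent ξ = 1.74·X mol/L.
Concentrations: [Q] = 4.91 − 1.74X; [N] = 1.74 − 1.74X; [R] = 1.74X; [M] = 1.74X.
K_c = [R] [M] / ([Q] [N]).
Equating to 0.0337: the physical root is X = 0.254.

X = 0.254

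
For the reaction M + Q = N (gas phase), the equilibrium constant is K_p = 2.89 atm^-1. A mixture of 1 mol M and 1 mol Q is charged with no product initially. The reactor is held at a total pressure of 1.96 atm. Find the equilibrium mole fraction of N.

y_N = 0.442

Basis: 1 mol M initially; let X = conversion of M. Extent ξ = X.
Species balance: n_M = 1 − X; n_Q = 1 − X; n_N = X.
Summing: n_T = 2 − X.
With p_i = (n_i/n_T)P, K_p = p_N / (p_M p_Q).
Substituting and setting equal to 2.89 atm^-1 gives a polynomial in X; the root in (0,1) is X = 0.613.
Then n_N = 0.613, n_T = 1.39, so y_N = 0.442.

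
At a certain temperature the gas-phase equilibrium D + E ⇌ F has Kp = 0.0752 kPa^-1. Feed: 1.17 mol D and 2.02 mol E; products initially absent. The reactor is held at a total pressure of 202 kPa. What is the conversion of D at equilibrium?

X = 0.875

Basis: 1.17 mol D initially; let X = conversion of D. Extent ξ = 1.17X.
Mole table: n_D = 1.17 − 1.17X; n_E = 2.02 − 1.17X; n_F = 1.17X.
Total moles n_T = 3.19 − 1.17X.
With p_i = (n_i/n_T)P, Kp = p_F / (p_D p_E).
Equating to 0.0752 kPa^-1 and solving on 0 < X < 1: X = 0.875.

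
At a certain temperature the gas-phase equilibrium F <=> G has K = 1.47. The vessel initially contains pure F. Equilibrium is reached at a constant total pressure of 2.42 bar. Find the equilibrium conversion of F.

X = 0.595

Take 1 mol F as basis and let X be its fractional conversion, so ξ = X.
Mole table: n_F = 1 − X; n_G = X.
n_T stays at 1 (no change in mole number).
y_i = n_i/n_T, p_i = y_i·P. K = p_G / (p_F).
This yields a degree-1 equation in X; solving on (0,1), X = 0.595.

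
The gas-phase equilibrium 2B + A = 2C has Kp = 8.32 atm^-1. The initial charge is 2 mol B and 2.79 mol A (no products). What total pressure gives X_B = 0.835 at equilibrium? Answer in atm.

P = 6.23 atm

Take 2 mol B as basis and let X be its fractional conversion, so ξ = X.
At extent ξ: n_B = 2 − 2X; n_A = 2.79 − X; n_C = 2X.
Summing: n_T = 4.79 − X.
Kp = p_C^2 / (p_B^2 p_A) with p_i = (n_i/n_T)·P.
At X = 0.835: the mole-fraction product g(X) = Π y_i^ν_i = 51.81. Since Kp = g(X)·P^{-1}, P = (g/Kp)^(1/1) = (51.81/8.32)^(1/1) = 6.23 atm.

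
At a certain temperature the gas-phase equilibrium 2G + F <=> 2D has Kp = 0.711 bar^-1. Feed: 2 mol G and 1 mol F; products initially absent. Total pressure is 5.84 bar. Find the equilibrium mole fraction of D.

Take 2 mol G as basis and let X be its fractional conversion, so ξ = X.
Moles: n_G = 2 − 2X; n_F = 1 − X; n_D = 2X.
Summing: n_T = 3 − X.
With p_i = (n_i/n_T)P, Kp = p_D^2 / (p_G^2 p_F).
Equating to 0.711 bar^-1 and solving on 0 < X < 1: X = 0.481.
Then n_D = 0.961, n_T = 2.52, so y_D = 0.382.

y_D = 0.382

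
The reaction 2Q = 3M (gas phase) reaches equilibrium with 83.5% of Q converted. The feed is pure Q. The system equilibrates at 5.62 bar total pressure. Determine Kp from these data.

Basis: 1 mol Q initially; let X = conversion of Q. Extent ξ = 0.5X.
Mole table: n_Q = 1 − X; n_M = 1.5X.
Summing: n_T = 1 + 0.5X.
At X = 0.835: n_Q = 0.165, n_M = 1.25, n_T = 1.42.
p_i = (n_i/n_T)·P. Kp = p_M^3 / (p_Q^2) = 286 bar.

Kp = 286 bar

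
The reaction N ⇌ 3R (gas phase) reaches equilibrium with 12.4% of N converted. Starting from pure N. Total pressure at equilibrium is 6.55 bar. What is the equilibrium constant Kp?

Basis: 1 mol N initially; let X = conversion of N. Extent ξ = X.
Moles: n_N = 1 − X; n_R = 3X.
Total moles n_T = 1 + 2X.
At X = 0.124: n_N = 0.876, n_R = 0.372, n_T = 1.25.
p_i = (n_i/n_T)·P. Kp = p_R^3 / (p_N) = 1.62 bar^2.

Kp = 1.62 bar^2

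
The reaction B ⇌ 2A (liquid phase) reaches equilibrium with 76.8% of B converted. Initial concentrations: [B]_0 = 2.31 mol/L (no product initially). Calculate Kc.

Kc = 23.5 mol/L

Let X = conversion of B.
Concentrations: [B] = 2.31 − 2.31X; [A] = 4.62X.
At X = 0.768: [B] = 0.536, [A] = 3.55.
Kc = [A]^2 / ([B]) = 23.5 mol/L.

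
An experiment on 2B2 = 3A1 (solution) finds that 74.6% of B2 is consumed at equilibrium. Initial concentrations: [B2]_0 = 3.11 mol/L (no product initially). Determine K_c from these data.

Let X = conversion of B2.
Concentrations: [B2] = 3.11 − 3.11X; [A1] = 4.67X.
At X = 0.746: [B2] = 0.79, [A1] = 3.48.
K_c = [A1]^3 / ([B2]^2) = 67.5 mol/L.

K_c = 67.5 mol/L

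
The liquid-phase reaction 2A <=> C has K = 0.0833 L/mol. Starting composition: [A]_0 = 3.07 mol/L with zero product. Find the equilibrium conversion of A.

X = 0.271

Let X = conversion of A; extent ξ = 3.07X/2 mol/L.
Concentrations: [A] = 3.07 − 3.07X; [C] = 1.53X.
K = [C] / ([A]^2).
This equals 0.0833 at X = 0.271 (the root in 0 < X < 1).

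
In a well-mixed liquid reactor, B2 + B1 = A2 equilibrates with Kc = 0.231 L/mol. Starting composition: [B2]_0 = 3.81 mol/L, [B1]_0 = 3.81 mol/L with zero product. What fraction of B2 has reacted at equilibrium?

X = 0.360

Let X = conversion of B2; extent ξ = 3.81·X mol/L.
Concentrations: [B2] = 3.81 − 3.81X; [B1] = 3.81 − 3.81X; [A2] = 3.81X.
Kc = [A2] / ([B2] [B1]).
Solving Kc = 0.231 for X ∈ (0,1): X = 0.360.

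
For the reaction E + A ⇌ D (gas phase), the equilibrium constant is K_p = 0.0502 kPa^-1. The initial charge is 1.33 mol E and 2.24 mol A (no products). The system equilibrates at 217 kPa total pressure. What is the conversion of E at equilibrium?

X = 0.834

Basis: 1.33 mol E initially; let X = conversion of E. Extent ξ = 1.33X.
Species balance: n_E = 1.33 − 1.33X; n_A = 2.24 − 1.33X; n_D = 1.33X.
n_T = Σnᵢ = 3.57 − 1.33X.
y_i = n_i/n_T, p_i = y_i·P. K_p = p_D / (p_E p_A).
Equating to 0.0502 kPa^-1 and solving on 0 < X < 1: X = 0.834.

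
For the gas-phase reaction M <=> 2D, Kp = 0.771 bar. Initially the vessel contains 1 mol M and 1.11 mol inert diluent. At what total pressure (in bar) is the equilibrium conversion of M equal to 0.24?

P = 5.98 bar

Let X = conversion of M (basis 1 mol M); extent of reaction ξ = X.
Species balance: n_M = 1 − X; n_D = 2X; n_I = 1.11 (inert).
n_T = Σnᵢ = 2.11 + X.
Kp = p_D^2 / (p_M) with p_i = (n_i/n_T)·P.
At X = 0.24: the mole-fraction product g(X) = Π y_i^ν_i = 0.129. Since Kp = g(X)·P^{1}, P = (Kp/g)^(1/1) = (0.771/0.129)^(1/1) = 5.98 bar.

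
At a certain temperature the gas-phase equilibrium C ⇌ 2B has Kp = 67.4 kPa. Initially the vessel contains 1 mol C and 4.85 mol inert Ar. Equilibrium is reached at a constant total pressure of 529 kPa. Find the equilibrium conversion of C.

Basis: 1 mol C initially; let X = conversion of C. Extent ξ = X.
Moles: n_C = 1 − X; n_B = 2X; n_I = 4.85 (inert).
Summing: n_T = 5.85 + X.
Mole fractions y_i = n_i/n_T; Kp = p_B^2 / (p_C) with p_i = y_i·P.
Substituting and setting equal to 67.4 kPa gives a polynomial in X; the root in (0,1) is X = 0.357.

X = 0.357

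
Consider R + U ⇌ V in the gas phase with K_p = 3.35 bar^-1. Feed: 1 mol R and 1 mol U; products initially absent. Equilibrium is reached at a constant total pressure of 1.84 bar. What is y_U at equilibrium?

y_U = 0.272

Take 1 mol R as basis and let X be its fractional conversion, so ξ = X.
Mole table: n_R = 1 − X; n_U = 1 − X; n_V = X.
Total moles n_T = 2 − X.
y_i = n_i/n_T, p_i = y_i·P. K_p = p_V / (p_R p_U).
Substituting and setting equal to 3.35 bar^-1 gives a polynomial in X; the root in (0,1) is X = 0.626.
Then n_U = 0.374, n_T = 1.37, so y_U = 0.272.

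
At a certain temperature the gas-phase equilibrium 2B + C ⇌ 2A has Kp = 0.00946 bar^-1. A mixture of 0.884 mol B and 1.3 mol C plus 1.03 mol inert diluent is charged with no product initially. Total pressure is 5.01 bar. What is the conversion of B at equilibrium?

X = 0.120

Basis: 0.884 mol B initially; let X = conversion of B. Extent ξ = 0.442X.
Species balance: n_B = 0.884 − 0.884X; n_C = 1.3 − 0.442X; n_A = 0.884X; n_I = 1.03 (inert).
Summing: n_T = 3.21 − 0.442X.
y_i = n_i/n_T, p_i = y_i·P. Kp = p_A^2 / (p_B^2 p_C).
Equating to 0.00946 bar^-1 and solving on 0 < X < 1: X = 0.120.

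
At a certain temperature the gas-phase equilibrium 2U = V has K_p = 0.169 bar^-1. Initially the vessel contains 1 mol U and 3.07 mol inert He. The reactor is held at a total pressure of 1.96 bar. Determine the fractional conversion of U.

X = 0.126

Basis: 1 mol U initially; let X = conversion of U. Extent ξ = 0.5X.
At extent ξ: n_U = 1 − X; n_V = 0.5X; n_I = 3.07 (inert).
Total moles n_T = 4.07 − 0.5X.
Mole fractions y_i = n_i/n_T; K_p = p_V / (p_U^2) with p_i = y_i·P.
Setting this equal to 0.169 bar^-1 and taking the physical root (0 < X < 1) gives X = 0.126.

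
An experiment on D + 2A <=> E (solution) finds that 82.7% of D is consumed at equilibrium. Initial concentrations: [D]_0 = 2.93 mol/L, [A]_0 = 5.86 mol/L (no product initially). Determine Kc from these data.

Let X = conversion of D.
Concentrations: [D] = 2.93 − 2.93X; [A] = 5.86 − 5.86X; [E] = 2.93X.
At X = 0.827: [D] = 0.507, [A] = 1.01, [E] = 2.42.
Kc = [E] / ([D] [A]^2) = 4.65 (mol/L)^-2.

Kc = 4.65 (mol/L)^-2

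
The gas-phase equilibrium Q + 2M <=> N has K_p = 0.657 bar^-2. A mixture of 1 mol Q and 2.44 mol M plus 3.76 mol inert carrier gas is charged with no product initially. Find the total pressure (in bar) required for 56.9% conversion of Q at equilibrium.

P = 6.6 bar

Basis: 1 mol Q initially; let X = conversion of Q. Extent ξ = X.
At extent ξ: n_Q = 1 − X; n_M = 2.44 − 2X; n_N = X; n_I = 3.76 (inert).
Total moles n_T = 7.2 − 2X.
K_p = p_N / (p_Q p_M^2) with p_i = (n_i/n_T)·P.
At X = 0.569: the mole-fraction product g(X) = Π y_i^ν_i = 28.62. Since K_p = g(X)·P^{-2}, P = (g/K_p)^(1/2) = (28.62/0.657)^(1/2) = 6.6 bar.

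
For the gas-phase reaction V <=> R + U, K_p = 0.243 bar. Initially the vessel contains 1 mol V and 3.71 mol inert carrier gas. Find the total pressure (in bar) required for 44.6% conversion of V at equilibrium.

P = 3.49 bar

Let X = conversion of V (basis 1 mol V); extent of reaction ξ = X.
Species balance: n_V = 1 − X; n_R = X; n_U = X; n_I = 3.71 (inert).
Total moles n_T = 4.71 + X.
K_p = p_R p_U / (p_V) with p_i = (n_i/n_T)·P.
At X = 0.446: the mole-fraction product g(X) = Π y_i^ν_i = 0.06964. Since K_p = g(X)·P^{1}, P = (K_p/g)^(1/1) = (0.243/0.06964)^(1/1) = 3.49 bar.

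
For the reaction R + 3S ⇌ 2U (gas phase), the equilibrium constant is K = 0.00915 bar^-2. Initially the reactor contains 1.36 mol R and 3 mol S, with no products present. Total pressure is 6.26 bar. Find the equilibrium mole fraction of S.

Let X = conversion of S (basis 3 mol S); extent of reaction ξ = X.
At extent ξ: n_R = 1.36 − X; n_S = 3 − 3X; n_U = 2X.
n_T = Σnᵢ = 4.36 − 2X.
y_i = n_i/n_T, p_i = y_i·P. K = p_U^2 / (p_R p_S^3).
Substituting and setting equal to 0.00915 bar^-2 gives a polynomial in X; the root in (0,1) is X = 0.267.
Then n_S = 2.2, n_T = 3.83, so y_S = 0.575.

y_S = 0.575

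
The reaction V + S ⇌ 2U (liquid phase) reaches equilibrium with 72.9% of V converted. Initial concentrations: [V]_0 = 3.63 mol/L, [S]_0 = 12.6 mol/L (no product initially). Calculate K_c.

K_c = 2.86

Let X = conversion of V.
Concentrations: [V] = 3.63 − 3.63X; [S] = 12.6 − 3.63X; [U] = 7.26X.
At X = 0.729: [V] = 0.984, [S] = 9.95, [U] = 5.29.
K_c = [U]^2 / ([V] [S]) = 2.86.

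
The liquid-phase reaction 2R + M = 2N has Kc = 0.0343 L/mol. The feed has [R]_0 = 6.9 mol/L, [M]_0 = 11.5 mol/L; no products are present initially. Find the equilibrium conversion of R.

Let X = conversion of R; extent ξ = 6.9X/2 mol/L.
Concentrations: [R] = 6.9 − 6.9X; [M] = 11.5 − 3.45X; [N] = 6.9X.
Kc = [N]^2 / ([R]^2 [M]).
This equals 0.0343 at X = 0.372 (the root in 0 < X < 1).

X = 0.372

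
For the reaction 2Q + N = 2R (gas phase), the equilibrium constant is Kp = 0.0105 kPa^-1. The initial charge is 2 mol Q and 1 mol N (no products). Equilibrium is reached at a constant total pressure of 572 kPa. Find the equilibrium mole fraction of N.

y_N = 0.194

Take 2 mol Q as basis and let X be its fractional conversion, so ξ = X.
At extent ξ: n_Q = 2 − 2X; n_N = 1 − X; n_R = 2X.
Total moles n_T = 3 − X.
Mole fractions y_i = n_i/n_T; Kp = p_R^2 / (p_Q^2 p_N) with p_i = y_i·P.
Substituting and setting equal to 0.0105 kPa^-1 gives a polynomial in X; the root in (0,1) is X = 0.519.
Then n_N = 0.481, n_T = 2.48, so y_N = 0.194.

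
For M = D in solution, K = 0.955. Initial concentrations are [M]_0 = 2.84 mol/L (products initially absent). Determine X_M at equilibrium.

X = 0.488

Let X = conversion of M; extent ξ = 2.84·X mol/L.
Concentrations: [M] = 2.84 − 2.84X; [D] = 2.84X.
K = [D] / ([M]).
Solving K = 0.955 for X ∈ (0,1): X = 0.488.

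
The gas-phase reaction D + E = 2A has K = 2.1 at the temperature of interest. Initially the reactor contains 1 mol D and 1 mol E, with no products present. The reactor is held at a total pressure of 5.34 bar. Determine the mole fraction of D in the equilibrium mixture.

y_D = 0.290

Let X = conversion of D (basis 1 mol D); extent of reaction ξ = X.
Moles: n_D = 1 − X; n_E = 1 − X; n_A = 2X.
Total moles n_T = 2 (Δν = 0, constant).
Mole fractions y_i = n_i/n_T; K = p_A^2 / (p_D p_E) with p_i = y_i·P.
This yields a degree-2 equation in X; solving on (0,1), X = 0.420.
Then n_D = 0.58, n_T = 2, so y_D = 0.290.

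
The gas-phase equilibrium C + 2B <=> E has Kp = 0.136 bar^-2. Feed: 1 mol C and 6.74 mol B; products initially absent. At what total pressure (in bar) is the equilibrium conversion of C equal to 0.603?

P = 3.95 bar

Let X = conversion of C (basis 1 mol C); extent of reaction ξ = X.
Mole table: n_C = 1 − X; n_B = 6.74 − 2X; n_E = X.
Total moles n_T = 7.74 − 2X.
Kp = p_E / (p_C p_B^2) with p_i = (n_i/n_T)·P.
At X = 0.603: the mole-fraction product g(X) = Π y_i^ν_i = 2.117. Since Kp = g(X)·P^{-2}, P = (g/Kp)^(1/2) = (2.117/0.136)^(1/2) = 3.95 bar.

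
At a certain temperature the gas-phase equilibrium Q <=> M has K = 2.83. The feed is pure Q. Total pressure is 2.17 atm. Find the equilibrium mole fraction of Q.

y_Q = 0.261

Basis: 1 mol Q initially; let X = conversion of Q. Extent ξ = X.
At extent ξ: n_Q = 1 − X; n_M = X.
Total moles n_T = 1 (Δν = 0, constant).
y_i = n_i/n_T, p_i = y_i·P. K = p_M / (p_Q).
This yields a degree-1 equation in X; solving on (0,1), X = 0.739.
Then n_Q = 0.261, n_T = 1, so y_Q = 0.261.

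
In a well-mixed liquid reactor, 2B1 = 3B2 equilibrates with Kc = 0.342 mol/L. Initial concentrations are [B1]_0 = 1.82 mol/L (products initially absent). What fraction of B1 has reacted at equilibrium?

Let X = conversion of B1; extent ξ = 1.82X/2 mol/L.
Concentrations: [B1] = 1.82 − 1.82X; [B2] = 2.73X.
Kc = [B2]^3 / ([B1]^2).
Solving Kc = 0.342 for X ∈ (0,1): X = 0.301.

X = 0.301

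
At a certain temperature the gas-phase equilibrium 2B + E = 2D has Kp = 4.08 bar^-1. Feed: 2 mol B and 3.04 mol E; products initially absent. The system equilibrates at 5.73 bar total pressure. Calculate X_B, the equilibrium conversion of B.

Basis: 2 mol B initially; let X = conversion of B. Extent ξ = X.
Species balance: n_B = 2 − 2X; n_E = 3.04 − X; n_D = 2X.
Total moles n_T = 5.04 − X.
Mole fractions y_i = n_i/n_T; Kp = p_D^2 / (p_B^2 p_E) with p_i = y_i·P.
Substituting and setting equal to 4.08 bar^-1 gives a polynomial in X; the root in (0,1) is X = 0.779.

X = 0.779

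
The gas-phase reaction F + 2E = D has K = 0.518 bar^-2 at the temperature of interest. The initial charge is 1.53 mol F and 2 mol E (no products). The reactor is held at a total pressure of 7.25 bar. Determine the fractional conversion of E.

X = 0.806

Take 2 mol E as basis and let X be its fractional conversion, so ξ = X.
At extent ξ: n_F = 1.53 − X; n_E = 2 − 2X; n_D = X.
Total moles n_T = 3.53 − 2X.
Mole fractions y_i = n_i/n_T; K = p_D / (p_F p_E^2) with p_i = y_i·P.
Equating to 0.518 bar^-2 and solving on 0 < X < 1: X = 0.806.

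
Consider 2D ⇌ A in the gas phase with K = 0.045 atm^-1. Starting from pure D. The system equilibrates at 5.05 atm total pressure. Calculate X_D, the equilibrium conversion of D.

Take 1 mol D as basis and let X be its fractional conversion, so ξ = 0.5X.
At extent ξ: n_D = 1 − X; n_A = 0.5X.
Summing: n_T = 1 − 0.5X.
Mole fractions y_i = n_i/n_T; K = p_A / (p_D^2) with p_i = y_i·P.
Setting this equal to 0.045 atm^-1 and taking the physical root (0 < X < 1) gives X = 0.276.

X = 0.276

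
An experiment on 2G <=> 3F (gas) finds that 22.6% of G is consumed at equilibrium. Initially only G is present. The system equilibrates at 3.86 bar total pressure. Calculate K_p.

K_p = 0.226 bar

Basis: 1 mol G initially; let X = conversion of G. Extent ξ = 0.5X.
Moles: n_G = 1 − X; n_F = 1.5X.
Total moles n_T = 1 + 0.5X.
At X = 0.226: n_G = 0.774, n_F = 0.339, n_T = 1.11.
p_i = (n_i/n_T)·P. K_p = p_F^3 / (p_G^2) = 0.226 bar.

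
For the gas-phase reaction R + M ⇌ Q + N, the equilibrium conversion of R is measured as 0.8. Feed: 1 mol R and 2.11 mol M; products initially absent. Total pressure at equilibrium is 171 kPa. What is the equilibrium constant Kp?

Basis: 1 mol R initially; let X = conversion of R. Extent ξ = X.
Mole table: n_R = 1 − X; n_M = 2.11 − X; n_Q = X; n_N = X.
Since Δν = 0, n_T = 3.11 throughout.
At X = 0.8: n_R = 0.2, n_M = 1.31, n_Q = 0.8, n_N = 0.8, n_T = 3.11.
p_i = (n_i/n_T)·P. Kp = p_Q p_N / (p_R p_M) = 2.44.

Kp = 2.44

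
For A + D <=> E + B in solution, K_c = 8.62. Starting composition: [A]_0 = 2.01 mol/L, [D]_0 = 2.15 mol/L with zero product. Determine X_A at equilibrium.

Let X = conversion of A; extent ξ = 2.01·X mol/L.
Concentrations: [A] = 2.01 − 2.01X; [D] = 2.15 − 2.01X; [E] = 2.01X; [B] = 2.01X.
K_c = [E] [B] / ([A] [D]).
Equating to 8.62: the physical root is X = 0.770.

X = 0.770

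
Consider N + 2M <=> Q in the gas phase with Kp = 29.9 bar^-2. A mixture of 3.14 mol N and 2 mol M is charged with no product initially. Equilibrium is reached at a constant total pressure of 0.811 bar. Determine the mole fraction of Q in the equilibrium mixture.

y_Q = 0.213

Basis: 2 mol M initially; let X = conversion of M. Extent ξ = X.
Mole table: n_N = 3.14 − X; n_M = 2 − 2X; n_Q = X.
Summing: n_T = 5.14 − 2X.
With p_i = (n_i/n_T)P, Kp = p_Q / (p_N p_M^2).
This yields a degree-3 equation in X; solving on (0,1), X = 0.769.
Then n_Q = 0.769, n_T = 3.6, so y_Q = 0.213.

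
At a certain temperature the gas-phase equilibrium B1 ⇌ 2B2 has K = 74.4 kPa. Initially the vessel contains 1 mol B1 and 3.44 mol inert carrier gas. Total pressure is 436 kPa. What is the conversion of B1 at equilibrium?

X = 0.362

Take 1 mol B1 as basis and let X be its fractional conversion, so ξ = X.
Mole table: n_B1 = 1 − X; n_B2 = 2X; n_I = 3.44 (inert).
Total moles n_T = 4.44 + X.
Mole fractions y_i = n_i/n_T; K = p_B2^2 / (p_B1) with p_i = y_i·P.
Equating to 74.4 kPa and solving on 0 < X < 1: X = 0.362.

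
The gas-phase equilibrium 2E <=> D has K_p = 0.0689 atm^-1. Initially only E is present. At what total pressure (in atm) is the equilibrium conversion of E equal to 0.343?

P = 4.78 atm

Let X = conversion of E (basis 1 mol E); extent of reaction ξ = 0.5X.
Moles: n_E = 1 − X; n_D = 0.5X.
n_T = Σnᵢ = 1 − 0.5X.
K_p = p_D / (p_E^2) with p_i = (n_i/n_T)·P.
At X = 0.343: the mole-fraction product g(X) = Π y_i^ν_i = 0.3292. Since K_p = g(X)·P^{-1}, P = (g/K_p)^(1/1) = (0.3292/0.0689)^(1/1) = 4.78 atm.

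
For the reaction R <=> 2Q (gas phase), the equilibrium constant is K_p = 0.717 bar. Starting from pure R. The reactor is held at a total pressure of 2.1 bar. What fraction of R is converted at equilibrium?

X = 0.280

Take 1 mol R as basis and let X be its fractional conversion, so ξ = X.
At extent ξ: n_R = 1 − X; n_Q = 2X.
Total moles n_T = 1 + X.
With p_i = (n_i/n_T)P, K_p = p_Q^2 / (p_R).
Substituting and setting equal to 0.717 bar gives a polynomial in X; the root in (0,1) is X = 0.280.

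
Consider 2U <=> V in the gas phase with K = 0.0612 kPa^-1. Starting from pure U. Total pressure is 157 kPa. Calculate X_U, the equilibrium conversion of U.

Take 1 mol U as basis and let X be its fractional conversion, so ξ = 0.5X.
Mole table: n_U = 1 − X; n_V = 0.5X.
Total moles n_T = 1 − 0.5X.
Mole fractions y_i = n_i/n_T; K = p_V / (p_U^2) with p_i = y_i·P.
This yields a degree-2 equation in X; solving on (0,1), X = 0.841.

X = 0.841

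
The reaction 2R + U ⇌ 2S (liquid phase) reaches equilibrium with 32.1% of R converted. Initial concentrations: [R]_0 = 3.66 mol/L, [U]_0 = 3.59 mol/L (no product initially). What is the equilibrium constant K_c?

Let X = conversion of R.
Concentrations: [R] = 3.66 − 3.66X; [U] = 3.59 − 1.83X; [S] = 3.66X.
At X = 0.321: [R] = 2.49, [U] = 3, [S] = 1.17.
K_c = [S]^2 / ([R]^2 [U]) = 0.0744 L/mol.

K_c = 0.0744 L/mol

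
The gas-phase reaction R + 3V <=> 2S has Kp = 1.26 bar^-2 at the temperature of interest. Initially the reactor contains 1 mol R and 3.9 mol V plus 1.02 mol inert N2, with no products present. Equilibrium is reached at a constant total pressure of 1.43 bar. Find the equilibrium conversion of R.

X = 0.466

Take 1 mol R as basis and let X be its fractional conversion, so ξ = X.
Species balance: n_R = 1 − X; n_V = 3.9 − 3X; n_S = 2X; n_I = 1.02 (inert).
Summing: n_T = 5.92 − 2X.
Mole fractions y_i = n_i/n_T; Kp = p_S^2 / (p_R p_V^3) with p_i = y_i·P.
Substituting and setting equal to 1.26 bar^-2 gives a polynomial in X; the root in (0,1) is X = 0.466.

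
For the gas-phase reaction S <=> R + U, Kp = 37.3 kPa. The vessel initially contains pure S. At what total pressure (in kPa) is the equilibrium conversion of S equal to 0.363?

Basis: 1 mol S initially; let X = conversion of S. Extent ξ = X.
Species balance: n_S = 1 − X; n_R = X; n_U = X.
Summing: n_T = 1 + X.
Kp = p_R p_U / (p_S) with p_i = (n_i/n_T)·P.
At X = 0.363: the mole-fraction product g(X) = Π y_i^ν_i = 0.1518. Since Kp = g(X)·P^{1}, P = (Kp/g)^(1/1) = (37.3/0.1518)^(1/1) = 246 kPa.

P = 246 kPa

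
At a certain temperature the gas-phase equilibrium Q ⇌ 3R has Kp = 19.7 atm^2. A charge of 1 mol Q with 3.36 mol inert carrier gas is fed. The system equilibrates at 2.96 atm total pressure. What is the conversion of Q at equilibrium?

X = 0.817

Take 1 mol Q as basis and let X be its fractional conversion, so ξ = X.
Species balance: n_Q = 1 − X; n_R = 3X; n_I = 3.36 (inert).
n_T = Σnᵢ = 4.36 + 2X.
Mole fractions y_i = n_i/n_T; Kp = p_R^3 / (p_Q) with p_i = y_i·P.
Substituting and setting equal to 19.7 atm^2 gives a polynomial in X; the root in (0,1) is X = 0.817.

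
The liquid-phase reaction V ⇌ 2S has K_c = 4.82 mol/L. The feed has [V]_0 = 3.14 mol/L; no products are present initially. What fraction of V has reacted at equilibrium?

X = 0.457

Let X = conversion of V; extent ξ = 3.14·X mol/L.
Concentrations: [V] = 3.14 − 3.14X; [S] = 6.28X.
K_c = [S]^2 / ([V]).
Equating to 4.82 mol/L: the physical root is X = 0.457.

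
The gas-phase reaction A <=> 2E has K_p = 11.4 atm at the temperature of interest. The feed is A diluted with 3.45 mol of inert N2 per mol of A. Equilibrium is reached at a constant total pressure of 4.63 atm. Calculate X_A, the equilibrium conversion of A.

Let X = conversion of A (basis 1 mol A); extent of reaction ξ = X.
Mole table: n_A = 1 − X; n_E = 2X; n_I = 3.45 (inert).
Summing: n_T = 4.45 + X.
Mole fractions y_i = n_i/n_T; K_p = p_E^2 / (p_A) with p_i = y_i·P.
Setting this equal to 11.4 atm and taking the physical root (0 < X < 1) gives X = 0.801.

X = 0.801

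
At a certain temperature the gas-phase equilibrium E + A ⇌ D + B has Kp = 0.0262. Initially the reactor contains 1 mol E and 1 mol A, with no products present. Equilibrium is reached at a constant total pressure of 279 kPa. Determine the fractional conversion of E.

Basis: 1 mol E initially; let X = conversion of E. Extent ξ = X.
Mole table: n_E = 1 − X; n_A = 1 − X; n_D = X; n_B = X.
Total moles n_T = 2 (Δν = 0, constant).
Mole fractions y_i = n_i/n_T; Kp = p_D p_B / (p_E p_A) with p_i = y_i·P.
Setting this equal to 0.0262 and taking the physical root (0 < X < 1) gives X = 0.139.

X = 0.139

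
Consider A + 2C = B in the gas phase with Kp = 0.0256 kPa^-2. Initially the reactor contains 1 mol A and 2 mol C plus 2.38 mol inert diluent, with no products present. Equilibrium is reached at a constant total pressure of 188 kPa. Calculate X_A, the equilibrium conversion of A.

X = 0.853

Let X = conversion of A (basis 1 mol A); extent of reaction ξ = X.
At extent ξ: n_A = 1 − X; n_C = 2 − 2X; n_B = X; n_I = 2.38 (inert).
Summing: n_T = 5.38 − 2X.
y_i = n_i/n_T, p_i = y_i·P. Kp = p_B / (p_A p_C^2).
Setting this equal to 0.0256 kPa^-2 and taking the physical root (0 < X < 1) gives X = 0.853.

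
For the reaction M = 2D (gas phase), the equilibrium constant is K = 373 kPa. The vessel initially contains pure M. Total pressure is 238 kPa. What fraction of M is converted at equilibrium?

X = 0.531

Basis: 1 mol M initially; let X = conversion of M. Extent ξ = X.
Mole table: n_M = 1 − X; n_D = 2X.
Total moles n_T = 1 + X.
With p_i = (n_i/n_T)P, K = p_D^2 / (p_M).
This yields a degree-2 equation in X; solving on (0,1), X = 0.531.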